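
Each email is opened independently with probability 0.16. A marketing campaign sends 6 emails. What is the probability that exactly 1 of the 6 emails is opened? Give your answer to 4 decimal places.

0.4015

X ~ Binomial(n=6, p=0.16).
P(X=1) = C(6,1) · p^1 · (1−p)^5
= 6 · 0.16 · 0.41821 = 0.401483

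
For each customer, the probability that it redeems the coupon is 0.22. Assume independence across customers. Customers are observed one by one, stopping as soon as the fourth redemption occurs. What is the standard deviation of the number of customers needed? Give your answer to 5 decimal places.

8.02887

Y = total customers until the fourth success; negative binomial with r=4, p=0.22.
SD(Y) = √[r(1−p)/p²] = √(64.4628099) = 8.0288735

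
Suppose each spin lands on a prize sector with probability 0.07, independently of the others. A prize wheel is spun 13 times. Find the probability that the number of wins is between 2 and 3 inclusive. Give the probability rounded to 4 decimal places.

0.2195

X ~ Binomial(13, 0.07); P(2 ≤ X ≤ 3) = Σ C(13,k) p^k (1−p)^(13−k) over k:
  k=2: C(13,2)·0.07^2·0.93^11 = 0.172030
  k=3: C(13,3)·0.07^3·0.93^10 = 0.047478
Total = 0.219507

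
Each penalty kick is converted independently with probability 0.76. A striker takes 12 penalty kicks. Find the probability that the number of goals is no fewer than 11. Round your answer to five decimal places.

0.17785

X ~ Binomial(12, 0.76); P(X ≥ 11) = Σ C(12,k) p^k (1−p)^(12−k) over k:
  k=11: C(12,11)·0.76^11·0.24^1 = 0.1407155
  k=12: C(12,12)·0.76^12·0.24^0 = 0.0371333
Total = 0.1778488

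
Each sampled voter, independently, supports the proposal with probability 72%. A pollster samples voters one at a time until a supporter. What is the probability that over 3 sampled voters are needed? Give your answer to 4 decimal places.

Y = number of sampled voters to the first success; geometric, p = 0.72.
P(Y > 3) = P(first 3 all fail) = (1−p)^3 = 0.021952

0.0220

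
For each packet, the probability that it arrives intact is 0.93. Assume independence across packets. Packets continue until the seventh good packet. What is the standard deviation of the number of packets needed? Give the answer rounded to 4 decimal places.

0.7527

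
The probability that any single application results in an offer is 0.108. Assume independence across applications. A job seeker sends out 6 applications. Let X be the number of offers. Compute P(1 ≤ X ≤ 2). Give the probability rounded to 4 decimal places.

X ~ Binomial(6, 0.108); P(1 ≤ X ≤ 2) = Σ C(6,k) p^k (1−p)^(6−k) over k:
  k=1: C(6,1)·0.108^1·0.892^5 = 0.365931
  k=2: C(6,2)·0.108^2·0.892^4 = 0.110764
Total = 0.476695

0.4767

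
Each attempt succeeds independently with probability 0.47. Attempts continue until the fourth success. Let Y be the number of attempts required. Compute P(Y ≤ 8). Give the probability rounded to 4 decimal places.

0.5694

Finishing within 8 attempts ⇔ at least 4 successes in the first 8. With X ~ Binomial(8, 0.47), P(Y ≤ 8) = 1 − P(X ≤ 3).
  k=0: C(8,0)·0.47^0·0.53^8 = 0.006226
  k=1: C(8,1)·0.47^1·0.53^7 = 0.044169
  k=2: C(8,2)·0.47^2·0.53^6 = 0.137091
  k=3: C(8,3)·0.47^3·0.53^5 = 0.243143
1 − 0.430629 = 0.569371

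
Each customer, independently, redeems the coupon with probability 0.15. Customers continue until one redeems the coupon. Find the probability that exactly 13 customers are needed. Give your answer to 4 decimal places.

Geometric (trials to first success), p = 0.15.
P(Y = 13) = (1−p)^12 · p = 0.14224 · 0.15 = 0.021336

0.0213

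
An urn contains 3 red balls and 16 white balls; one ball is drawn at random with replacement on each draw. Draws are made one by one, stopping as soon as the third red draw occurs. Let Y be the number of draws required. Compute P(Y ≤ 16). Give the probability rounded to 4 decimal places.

Finishing within 16 draws ⇔ at least 3 successes in the first 16. With X ~ Binomial(16, 0.157895), P(Y ≤ 16) = 1 − P(X ≤ 2).
  k=0: C(16,0)·0.157895^0·0.842105^16 = 0.063953
  k=1: C(16,1)·0.157895^1·0.842105^15 = 0.191860
  k=2: C(16,2)·0.157895^2·0.842105^14 = 0.269802
1 − 0.525615 = 0.474385

0.4744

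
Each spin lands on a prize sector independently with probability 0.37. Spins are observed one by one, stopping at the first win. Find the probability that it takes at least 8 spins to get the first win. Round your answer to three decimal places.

Y = number of spins to the first success; geometric, p = 0.37.
P(Y > 7) = P(first 7 all fail) = (1−p)^7 = 0.03939

0.039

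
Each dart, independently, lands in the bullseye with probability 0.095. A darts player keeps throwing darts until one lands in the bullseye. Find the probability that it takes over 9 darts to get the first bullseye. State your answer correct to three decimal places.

0.407

Y = number of darts to the first success; geometric, p = 0.095.
P(Y > 9) = P(first 9 all fail) = (1−p)^9 = 0.40723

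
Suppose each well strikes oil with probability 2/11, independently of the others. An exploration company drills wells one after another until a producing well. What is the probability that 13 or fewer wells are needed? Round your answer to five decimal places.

0.92637

Y = number of wells to the first success; geometric, p = 0.181818.
P(Y ≤ 13) = 1 − (1−p)^13 = 1 − 0.0736288 = 0.9263712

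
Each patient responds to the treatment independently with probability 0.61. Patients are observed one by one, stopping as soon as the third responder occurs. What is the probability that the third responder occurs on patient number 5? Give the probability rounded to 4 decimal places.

0.2071

Y = trial on which the third success occurs; negative binomial, r=3, p=0.61.
P(Y=5) = C(4,2) · p^3 · (1−p)^2
= 6 · 0.22698 · 0.1521 = 0.207143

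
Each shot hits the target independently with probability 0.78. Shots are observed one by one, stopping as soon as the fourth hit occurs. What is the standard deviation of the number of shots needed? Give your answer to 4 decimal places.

Y = total shots until the fourth success; negative binomial with r=4, p=0.78.
SD(Y) = √[r(1−p)/p²] = √(1.446417) = 1.202671

1.2027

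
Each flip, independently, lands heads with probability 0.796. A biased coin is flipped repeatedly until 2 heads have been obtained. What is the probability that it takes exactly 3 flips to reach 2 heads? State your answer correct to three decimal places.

0.259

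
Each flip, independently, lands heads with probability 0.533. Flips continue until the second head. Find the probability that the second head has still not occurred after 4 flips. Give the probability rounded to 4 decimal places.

Needing more than 4 flips ⇔ fewer than 2 successes in the first 4. With X ~ Binomial(4, 0.533), P(Y > 4) = P(X ≤ 1).
  k=0: C(4,0)·0.533^0·0.467^4 = 0.047563
  k=1: C(4,1)·0.533^1·0.467^3 = 0.217139
P(X ≤ 1) = 0.264702

0.2647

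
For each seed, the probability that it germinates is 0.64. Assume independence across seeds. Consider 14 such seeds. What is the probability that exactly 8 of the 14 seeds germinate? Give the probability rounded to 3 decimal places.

0.184

X ~ Binomial(n=14, p=0.64).
P(X=8) = C(14,8) · p^8 · (1−p)^6
= 3003 · 0.028147 · 0.0021768 = 0.18400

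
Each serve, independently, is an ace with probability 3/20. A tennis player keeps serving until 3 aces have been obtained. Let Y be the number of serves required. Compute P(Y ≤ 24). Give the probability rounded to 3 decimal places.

Finishing within 24 serves ⇔ at least 3 successes in the first 24. With X ~ Binomial(24, 0.15), P(Y ≤ 24) = 1 − P(X ≤ 2).
  k=0: C(24,0)·0.15^0·0.85^24 = 0.02023
  k=1: C(24,1)·0.15^1·0.85^23 = 0.08569
  k=2: C(24,2)·0.15^2·0.85^22 = 0.17390
1 − 0.27983 = 0.72017

0.720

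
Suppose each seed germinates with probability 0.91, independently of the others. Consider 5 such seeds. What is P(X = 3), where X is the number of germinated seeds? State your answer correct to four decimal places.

0.0610

X ~ Binomial(n=5, p=0.91).
P(X=3) = C(5,3) · p^3 · (1−p)^2
= 10 · 0.75357 · 0.0081 = 0.061039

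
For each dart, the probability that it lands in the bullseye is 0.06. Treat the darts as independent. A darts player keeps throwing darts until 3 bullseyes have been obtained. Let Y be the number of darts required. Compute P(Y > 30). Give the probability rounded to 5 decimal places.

0.73240

Needing more than 30 darts ⇔ fewer than 3 successes in the first 30. With X ~ Binomial(30, 0.06), P(Y > 30) = P(X ≤ 2).
  k=0: C(30,0)·0.06^0·0.94^30 = 0.1562556
  k=1: C(30,1)·0.06^1·0.94^29 = 0.2992129
  k=2: C(30,2)·0.06^2·0.94^28 = 0.2769311
P(X ≤ 2) = 0.7323995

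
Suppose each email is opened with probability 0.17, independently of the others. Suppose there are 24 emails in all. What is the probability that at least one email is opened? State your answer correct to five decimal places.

P(at least one) = 1 − P(none) = 1 − (1 − 0.17)^24
= 1 − 0.0114255 = 0.9885745

0.98857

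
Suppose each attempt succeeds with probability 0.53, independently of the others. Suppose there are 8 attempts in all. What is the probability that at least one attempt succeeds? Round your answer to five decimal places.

P(at least one) = 1 − P(none) = 1 − (1 − 0.53)^8
= 1 − 0.0023811 = 0.9976189

0.99762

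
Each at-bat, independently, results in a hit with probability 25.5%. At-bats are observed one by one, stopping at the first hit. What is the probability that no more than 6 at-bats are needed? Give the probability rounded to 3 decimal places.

0.829

Y = number of at-bats to the first success; geometric, p = 0.255.
P(Y ≤ 6) = 1 − (1−p)^6 = 1 − 0.17098 = 0.82902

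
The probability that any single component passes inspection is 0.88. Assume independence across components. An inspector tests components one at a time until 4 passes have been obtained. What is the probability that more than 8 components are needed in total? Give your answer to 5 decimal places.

0.00102

Needing more than 8 components ⇔ fewer than 4 successes in the first 8. With X ~ Binomial(8, 0.88), P(Y > 8) = P(X ≤ 3).
  k=0: C(8,0)·0.88^0·0.12^8 = 0.0000000
  k=1: C(8,1)·0.88^1·0.12^7 = 0.0000025
  k=2: C(8,2)·0.88^2·0.12^6 = 0.0000647
  k=3: C(8,3)·0.88^3·0.12^5 = 0.0009496
P(X ≤ 3) = 0.0010169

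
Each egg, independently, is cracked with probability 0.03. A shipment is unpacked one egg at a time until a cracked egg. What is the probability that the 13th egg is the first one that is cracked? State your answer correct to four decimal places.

Geometric (trials to first success), p = 0.03.
P(Y = 13) = (1−p)^12 · p = 0.69384 · 0.03 = 0.020815

0.0208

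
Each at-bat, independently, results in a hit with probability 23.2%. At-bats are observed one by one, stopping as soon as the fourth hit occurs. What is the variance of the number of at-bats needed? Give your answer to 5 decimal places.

57.07491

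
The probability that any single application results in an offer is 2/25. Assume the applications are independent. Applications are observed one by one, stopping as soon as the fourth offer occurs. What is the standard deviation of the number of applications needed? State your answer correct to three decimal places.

Y = total applications until the fourth success; negative binomial with r=4, p=0.08.
SD(Y) = √[r(1−p)/p²] = √(575.00000) = 23.97916

23.979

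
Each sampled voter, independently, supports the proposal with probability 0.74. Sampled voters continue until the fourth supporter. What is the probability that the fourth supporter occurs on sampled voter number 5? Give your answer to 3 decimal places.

Y = trial on which the fourth success occurs; negative binomial, r=4, p=0.74.
P(Y=5) = C(4,3) · p^4 · (1−p)^1
= 4 · 0.29987 · 0.26 = 0.31186

0.312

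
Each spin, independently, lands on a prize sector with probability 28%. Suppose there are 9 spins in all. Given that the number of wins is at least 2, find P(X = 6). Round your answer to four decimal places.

0.0197

X ~ Binomial(9, 0.28). Want P(X=6 | X≥2) = P(X=6) / P(X≥2).
P(X=6) = C(9,6)·0.28^6·0.72^3 = 0.015109
P(X≥2) = 1 − 0.051999 − 0.181995 = 0.766006
Ratio = 0.015109 / 0.766006 = 0.019724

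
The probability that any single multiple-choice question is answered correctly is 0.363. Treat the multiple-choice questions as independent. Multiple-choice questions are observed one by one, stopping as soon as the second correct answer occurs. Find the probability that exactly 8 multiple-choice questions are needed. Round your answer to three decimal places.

0.062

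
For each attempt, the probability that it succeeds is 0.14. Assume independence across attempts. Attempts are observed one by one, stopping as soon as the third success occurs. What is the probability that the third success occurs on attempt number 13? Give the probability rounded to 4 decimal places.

Y = trial on which the third success occurs; negative binomial, r=3, p=0.14.
P(Y=13) = C(12,2) · p^3 · (1−p)^10
= 66 · 0.002744 · 0.2213 = 0.040079

0.0401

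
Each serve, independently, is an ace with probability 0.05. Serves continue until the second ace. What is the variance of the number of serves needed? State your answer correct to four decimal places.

760.0000

Y = total serves until the second success; negative binomial with r=2, p=0.05.
Var(Y) = r(1−p)/p² = 2·0.95 / 0.05² = 760.000000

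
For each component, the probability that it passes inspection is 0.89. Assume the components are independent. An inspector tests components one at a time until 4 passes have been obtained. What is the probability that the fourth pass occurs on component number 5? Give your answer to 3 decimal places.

Y = trial on which the fourth success occurs; negative binomial, r=4, p=0.89.
P(Y=5) = C(4,3) · p^4 · (1−p)^1
= 4 · 0.62742 · 0.11 = 0.27607

0.276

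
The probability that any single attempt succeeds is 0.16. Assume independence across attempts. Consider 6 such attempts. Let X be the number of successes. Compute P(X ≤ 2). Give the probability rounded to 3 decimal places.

X ~ Binomial(6, 0.16); P(X ≤ 2) = Σ C(6,k) p^k (1−p)^(6−k) over k:
  k=0: C(6,0)·0.16^0·0.84^6 = 0.35130
  k=1: C(6,1)·0.16^1·0.84^5 = 0.40148
  k=2: C(6,2)·0.16^2·0.84^4 = 0.19118
Total = 0.94396

0.944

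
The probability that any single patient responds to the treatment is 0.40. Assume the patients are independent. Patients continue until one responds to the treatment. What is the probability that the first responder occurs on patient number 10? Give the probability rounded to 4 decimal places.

Geometric (trials to first success), p = 0.40.
P(Y = 10) = (1−p)^9 · p = 0.010078 · 0.40 = 0.004031

0.0040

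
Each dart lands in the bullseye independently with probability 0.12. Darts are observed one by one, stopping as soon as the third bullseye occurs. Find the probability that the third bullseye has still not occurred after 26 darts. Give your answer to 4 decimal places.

0.3814

Needing more than 26 darts ⇔ fewer than 3 successes in the first 26. With X ~ Binomial(26, 0.12), P(Y > 26) = P(X ≤ 2).
  k=0: C(26,0)·0.12^0·0.88^26 = 0.036020
  k=1: C(26,1)·0.12^1·0.88^25 = 0.127709
  k=2: C(26,2)·0.12^2·0.88^24 = 0.217686
P(X ≤ 2) = 0.381415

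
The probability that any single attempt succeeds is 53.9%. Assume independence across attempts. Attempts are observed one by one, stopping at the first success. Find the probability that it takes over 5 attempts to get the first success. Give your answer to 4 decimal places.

0.0208

Y = number of attempts to the first success; geometric, p = 0.539.
P(Y > 5) = P(first 5 all fail) = (1−p)^5 = 0.020821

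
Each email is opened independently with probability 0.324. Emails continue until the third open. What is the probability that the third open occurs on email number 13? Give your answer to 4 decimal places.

Y = trial on which the third success occurs; negative binomial, r=3, p=0.324.
P(Y=13) = C(12,2) · p^3 · (1−p)^10
= 66 · 0.034012 · 0.019928 = 0.044735

0.0447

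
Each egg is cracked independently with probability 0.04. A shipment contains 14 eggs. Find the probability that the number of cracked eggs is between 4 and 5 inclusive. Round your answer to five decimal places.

0.00185

X ~ Binomial(14, 0.04); P(4 ≤ X ≤ 5) = Σ C(14,k) p^k (1−p)^(14−k) over k:
  k=4: C(14,4)·0.04^4·0.96^10 = 0.0017037
  k=5: C(14,5)·0.04^5·0.96^9 = 0.0001420
Total = 0.0018456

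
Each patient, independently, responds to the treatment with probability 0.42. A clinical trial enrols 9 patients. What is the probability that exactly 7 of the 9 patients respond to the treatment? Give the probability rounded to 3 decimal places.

X ~ Binomial(n=9, p=0.42).
P(X=7) = C(9,7) · p^7 · (1−p)^2
= 36 · 0.0023054 · 0.3364 = 0.02792

0.028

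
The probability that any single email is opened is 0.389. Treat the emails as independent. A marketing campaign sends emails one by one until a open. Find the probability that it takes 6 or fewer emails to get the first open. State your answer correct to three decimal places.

0.948

Y = number of emails to the first success; geometric, p = 0.389.
P(Y ≤ 6) = 1 − (1−p)^6 = 1 − 0.05203 = 0.94797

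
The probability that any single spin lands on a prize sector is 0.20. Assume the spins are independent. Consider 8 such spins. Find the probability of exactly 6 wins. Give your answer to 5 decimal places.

0.00115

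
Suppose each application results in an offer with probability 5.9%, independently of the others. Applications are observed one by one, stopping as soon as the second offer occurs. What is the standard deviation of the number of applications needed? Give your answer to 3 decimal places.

23.252

Y = total applications until the second success; negative binomial with r=2, p=0.059.
SD(Y) = √[r(1−p)/p²] = √(540.64924) = 23.25187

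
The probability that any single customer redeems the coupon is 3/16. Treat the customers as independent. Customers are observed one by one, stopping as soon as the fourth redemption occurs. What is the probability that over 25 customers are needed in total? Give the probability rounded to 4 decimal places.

0.2840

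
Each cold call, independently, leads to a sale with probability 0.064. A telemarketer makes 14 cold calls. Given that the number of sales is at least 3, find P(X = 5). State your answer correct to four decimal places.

0.0211

X ~ Binomial(14, 0.064). Want P(X=5 | X≥3) = P(X=5) / P(X≥3).
P(X=5) = C(14,5)·0.064^5·0.936^9 = 0.001185
P(X≥3) = 1 − 0.396152 − 0.379222 − 0.168543 = 0.056082
Ratio = 0.001185 / 0.056082 = 0.021136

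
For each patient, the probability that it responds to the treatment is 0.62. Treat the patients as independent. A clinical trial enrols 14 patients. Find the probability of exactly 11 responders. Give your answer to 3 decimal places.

0.104

X ~ Binomial(n=14, p=0.62).
P(X=11) = C(14,11) · p^11 · (1−p)^3
= 364 · 0.0052037 · 0.054872 = 0.10393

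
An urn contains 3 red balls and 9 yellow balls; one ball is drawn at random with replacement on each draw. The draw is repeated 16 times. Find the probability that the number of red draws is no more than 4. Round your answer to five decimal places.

X ~ Binomial(16, 0.25); P(X ≤ 4) = Σ C(16,k) p^k (1−p)^(16−k) over k:
  k=0: C(16,0)·0.25^0·0.75^16 = 0.0100226
  k=1: C(16,1)·0.25^1·0.75^15 = 0.0534538
  k=2: C(16,2)·0.25^2·0.75^14 = 0.1336346
  k=3: C(16,3)·0.25^3·0.75^13 = 0.2078761
  k=4: C(16,4)·0.25^4·0.75^12 = 0.2251991
Total = 0.6301862

0.63019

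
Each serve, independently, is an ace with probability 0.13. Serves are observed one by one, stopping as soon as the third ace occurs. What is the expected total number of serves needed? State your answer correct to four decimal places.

23.0769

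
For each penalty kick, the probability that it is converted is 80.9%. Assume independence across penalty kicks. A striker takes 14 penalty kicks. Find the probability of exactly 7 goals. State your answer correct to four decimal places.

X ~ Binomial(n=14, p=0.809).
P(X=7) = C(14,7) · p^7 · (1−p)^7
= 3432 · 0.2268 · 9.2733e-06 = 0.007218

0.0072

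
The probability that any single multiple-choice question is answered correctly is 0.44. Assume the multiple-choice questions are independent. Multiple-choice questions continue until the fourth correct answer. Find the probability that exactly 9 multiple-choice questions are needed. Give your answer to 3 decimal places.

0.116

Y = trial on which the fourth success occurs; negative binomial, r=4, p=0.44.
P(Y=9) = C(8,3) · p^4 · (1−p)^5
= 56 · 0.037481 · 0.055073 = 0.11559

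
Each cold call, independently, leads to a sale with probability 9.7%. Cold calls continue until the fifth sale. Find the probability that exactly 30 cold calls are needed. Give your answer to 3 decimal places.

Y = trial on which the fifth success occurs; negative binomial, r=5, p=0.097.
P(Y=30) = C(29,4) · p^5 · (1−p)^25
= 23751 · 8.5873e-06 · 0.078018 = 0.01591

0.016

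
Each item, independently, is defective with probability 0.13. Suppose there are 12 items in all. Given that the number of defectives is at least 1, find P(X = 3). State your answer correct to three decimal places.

X ~ Binomial(12, 0.13). Want P(X=3 | X≥1) = P(X=3) / P(X≥1).
P(X=3) = C(12,3)·0.13^3·0.87^9 = 0.13801
P(X≥1) = 1 − 0.18803 = 0.81197
Ratio = 0.13801 / 0.81197 = 0.16998

0.170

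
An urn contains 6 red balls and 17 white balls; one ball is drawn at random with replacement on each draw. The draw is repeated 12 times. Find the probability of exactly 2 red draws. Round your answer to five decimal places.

X ~ Binomial(n=12, p=0.260870).
P(X=2) = C(12,2) · p^2 · (1−p)^10
= 66 · 0.068053 · 0.048664 = 0.2185756

0.21858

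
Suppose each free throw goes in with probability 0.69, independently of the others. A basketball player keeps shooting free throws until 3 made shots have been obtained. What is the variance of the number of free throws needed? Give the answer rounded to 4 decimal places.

Y = total free throws until the third success; negative binomial with r=3, p=0.69.
Var(Y) = r(1−p)/p² = 3·0.31 / 0.69² = 1.953371

1.9534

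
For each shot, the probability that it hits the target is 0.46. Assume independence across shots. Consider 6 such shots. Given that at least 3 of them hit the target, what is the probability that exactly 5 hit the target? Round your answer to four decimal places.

X ~ Binomial(6, 0.46). Want P(X=5 | X≥3) = P(X=5) / P(X≥3).
P(X=5) = C(6,5)·0.46^5·0.54^1 = 0.066732
P(X≥3) = 1 − 0.024795 − 0.126730 − 0.269887 = 0.578589
Ratio = 0.066732 / 0.578589 = 0.115336

0.1153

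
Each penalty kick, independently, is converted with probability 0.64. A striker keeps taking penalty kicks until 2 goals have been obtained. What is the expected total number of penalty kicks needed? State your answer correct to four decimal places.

3.1250

Y = total penalty kicks until the second success; negative binomial with r=2, p=0.64.
E[Y] = r / p = 2 / 0.64 = 3.125000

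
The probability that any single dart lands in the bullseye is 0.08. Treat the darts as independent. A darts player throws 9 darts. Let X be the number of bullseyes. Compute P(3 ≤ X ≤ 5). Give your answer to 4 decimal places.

X ~ Binomial(9, 0.08); P(3 ≤ X ≤ 5) = Σ C(9,k) p^k (1−p)^(9−k) over k:
  k=3: C(9,3)·0.08^3·0.92^6 = 0.026078
  k=4: C(9,4)·0.08^4·0.92^5 = 0.003401
  k=5: C(9,5)·0.08^5·0.92^4 = 0.000296
Total = 0.029775

0.0298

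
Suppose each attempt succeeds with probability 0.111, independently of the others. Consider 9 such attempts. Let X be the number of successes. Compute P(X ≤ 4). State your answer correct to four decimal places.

0.9986

X ~ Binomial(9, 0.111); P(X ≤ 4) = Σ C(9,k) p^k (1−p)^(9−k) over k:
  k=0: C(9,0)·0.111^0·0.889^9 = 0.346829
  k=1: C(9,1)·0.111^1·0.889^8 = 0.389744
  k=2: C(9,2)·0.111^2·0.889^7 = 0.194653
  k=3: C(9,3)·0.111^3·0.889^6 = 0.056710
  k=4: C(9,4)·0.111^4·0.889^5 = 0.010621
Total = 0.998557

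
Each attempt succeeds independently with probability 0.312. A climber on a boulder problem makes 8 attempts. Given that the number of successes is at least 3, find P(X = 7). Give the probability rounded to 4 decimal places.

0.0033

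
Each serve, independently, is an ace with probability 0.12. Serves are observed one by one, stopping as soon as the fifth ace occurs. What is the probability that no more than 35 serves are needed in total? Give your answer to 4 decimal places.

0.4125

Finishing within 35 serves ⇔ at least 5 successes in the first 35. With X ~ Binomial(35, 0.12), P(Y ≤ 35) = 1 − P(X ≤ 4).
  k=0: C(35,0)·0.12^0·0.88^35 = 0.011400
  k=1: C(35,1)·0.12^1·0.88^34 = 0.054408
  k=2: C(35,2)·0.12^2·0.88^33 = 0.126127
  k=3: C(35,3)·0.12^3·0.88^32 = 0.189190
  k=4: C(35,4)·0.12^4·0.88^31 = 0.206389
1 − 0.587514 = 0.412486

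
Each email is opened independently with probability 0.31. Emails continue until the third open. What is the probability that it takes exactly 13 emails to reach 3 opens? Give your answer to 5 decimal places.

Y = trial on which the third success occurs; negative binomial, r=3, p=0.31.
P(Y=13) = C(12,2) · p^3 · (1−p)^10
= 66 · 0.029791 · 0.024462 = 0.0480972

0.04810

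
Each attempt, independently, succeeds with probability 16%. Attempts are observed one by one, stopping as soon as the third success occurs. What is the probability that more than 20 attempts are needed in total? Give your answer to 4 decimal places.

0.3580

Needing more than 20 attempts ⇔ fewer than 3 successes in the first 20. With X ~ Binomial(20, 0.16), P(Y > 20) = P(X ≤ 2).
  k=0: C(20,0)·0.16^0·0.84^20 = 0.030590
  k=1: C(20,1)·0.16^1·0.84^19 = 0.116535
  k=2: C(20,2)·0.16^2·0.84^18 = 0.210873
P(X ≤ 2) = 0.357998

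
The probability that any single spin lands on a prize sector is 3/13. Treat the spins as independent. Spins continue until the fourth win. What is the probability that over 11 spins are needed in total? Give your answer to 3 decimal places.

Needing more than 11 spins ⇔ fewer than 4 successes in the first 11. With X ~ Binomial(11, 0.230769), P(Y > 11) = P(X ≤ 3).
  k=0: C(11,0)·0.230769^0·0.769231^11 = 0.05580
  k=1: C(11,1)·0.230769^1·0.769231^10 = 0.18414
  k=2: C(11,2)·0.230769^2·0.769231^9 = 0.27620
  k=3: C(11,3)·0.230769^3·0.769231^8 = 0.24858
P(X ≤ 3) = 0.76472

0.765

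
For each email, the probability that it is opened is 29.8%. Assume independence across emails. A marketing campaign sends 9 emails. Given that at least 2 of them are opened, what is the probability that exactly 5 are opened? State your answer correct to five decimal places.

0.08984

X ~ Binomial(9, 0.298). Want P(X=5 | X≥2) = P(X=5) / P(X≥2).
P(X=5) = C(9,5)·0.298^5·0.702^4 = 0.0719118
P(X≥2) = 1 − 0.0414032 − 0.1581815 = 0.8004153
Ratio = 0.0719118 / 0.8004153 = 0.0898431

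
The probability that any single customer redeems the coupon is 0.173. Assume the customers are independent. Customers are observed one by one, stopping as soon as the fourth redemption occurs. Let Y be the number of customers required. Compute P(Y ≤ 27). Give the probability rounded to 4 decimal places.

0.7110

Finishing within 27 customers ⇔ at least 4 successes in the first 27. With X ~ Binomial(27, 0.173), P(Y ≤ 27) = 1 − P(X ≤ 3).
  k=0: C(27,0)·0.173^0·0.827^27 = 0.005924
  k=1: C(27,1)·0.173^1·0.827^26 = 0.033462
  k=2: C(27,2)·0.173^2·0.827^25 = 0.090999
  k=3: C(27,3)·0.173^3·0.827^24 = 0.158634
1 − 0.289020 = 0.710980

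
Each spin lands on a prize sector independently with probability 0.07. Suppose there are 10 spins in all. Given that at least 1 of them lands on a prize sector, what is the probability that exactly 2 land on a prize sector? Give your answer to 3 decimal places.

0.239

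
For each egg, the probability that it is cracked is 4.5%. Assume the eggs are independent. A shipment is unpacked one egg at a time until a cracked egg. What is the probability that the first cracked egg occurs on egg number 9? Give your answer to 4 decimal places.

Geometric (trials to first success), p = 0.045.
P(Y = 9) = (1−p)^8 · p = 0.69187 · 0.045 = 0.031134

0.0311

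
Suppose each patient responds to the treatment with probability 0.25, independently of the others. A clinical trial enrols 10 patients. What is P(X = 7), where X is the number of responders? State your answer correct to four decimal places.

X ~ Binomial(n=10, p=0.25).
P(X=7) = C(10,7) · p^7 · (1−p)^3
= 120 · 6.1035e-05 · 0.42188 = 0.003090

0.0031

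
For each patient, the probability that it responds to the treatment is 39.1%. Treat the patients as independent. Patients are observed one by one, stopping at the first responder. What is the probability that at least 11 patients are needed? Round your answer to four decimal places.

0.0070

Y = number of patients to the first success; geometric, p = 0.391.
P(Y > 10) = P(first 10 all fail) = (1−p)^10 = 0.007017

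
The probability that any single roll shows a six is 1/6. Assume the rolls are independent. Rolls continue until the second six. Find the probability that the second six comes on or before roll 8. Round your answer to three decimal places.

0.395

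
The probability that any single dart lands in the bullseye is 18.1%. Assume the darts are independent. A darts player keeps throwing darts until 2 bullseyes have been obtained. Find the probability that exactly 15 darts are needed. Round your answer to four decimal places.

0.0342

Y = trial on which the second success occurs; negative binomial, r=2, p=0.181.
P(Y=15) = C(14,1) · p^2 · (1−p)^13
= 14 · 0.032761 · 0.074592 = 0.034212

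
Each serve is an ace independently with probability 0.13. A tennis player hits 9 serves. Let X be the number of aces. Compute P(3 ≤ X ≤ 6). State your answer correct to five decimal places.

0.10091

X ~ Binomial(9, 0.13); P(3 ≤ X ≤ 6) = Σ C(9,k) p^k (1−p)^(9−k) over k:
  k=3: C(9,3)·0.13^3·0.87^6 = 0.0800248
  k=4: C(9,4)·0.13^4·0.87^5 = 0.0179366
  k=5: C(9,5)·0.13^5·0.87^4 = 0.0026802
  k=6: C(9,6)·0.13^6·0.87^3 = 0.0002670
Total = 0.1009086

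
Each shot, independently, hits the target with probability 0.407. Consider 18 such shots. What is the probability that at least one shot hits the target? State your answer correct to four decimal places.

P(at least one) = 1 − P(none) = 1 − (1 − 0.407)^18
= 1 − 0.000082 = 0.999918

0.9999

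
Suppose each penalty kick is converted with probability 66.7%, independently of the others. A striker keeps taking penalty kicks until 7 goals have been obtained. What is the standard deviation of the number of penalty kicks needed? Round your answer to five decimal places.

2.28900

Y = total penalty kicks until the seventh success; negative binomial with r=7, p=0.667.
SD(Y) = √[r(1−p)/p²] = √(5.2395092) = 2.2889974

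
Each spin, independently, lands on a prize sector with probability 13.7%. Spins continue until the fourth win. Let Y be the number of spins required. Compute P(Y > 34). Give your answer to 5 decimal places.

0.29681

Needing more than 34 spins ⇔ fewer than 4 successes in the first 34. With X ~ Binomial(34, 0.137), P(Y > 34) = P(X ≤ 3).
  k=0: C(34,0)·0.137^0·0.863^34 = 0.0066737
  k=1: C(34,1)·0.137^1·0.863^33 = 0.0360210
  k=2: C(34,2)·0.137^2·0.863^32 = 0.0943516
  k=3: C(34,3)·0.137^3·0.863^31 = 0.1597673
P(X ≤ 3) = 0.2968137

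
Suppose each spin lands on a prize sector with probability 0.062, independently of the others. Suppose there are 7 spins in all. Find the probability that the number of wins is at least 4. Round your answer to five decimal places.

X ~ Binomial(7, 0.062); P(X ≥ 4) = Σ C(7,k) p^k (1−p)^(7−k) over k:
  k=4: C(7,4)·0.062^4·0.938^3 = 0.0004268
  k=5: C(7,5)·0.062^5·0.938^2 = 0.0000169
  k=6: C(7,6)·0.062^6·0.938^1 = 0.0000004
  k=7: C(7,7)·0.062^7·0.938^0 = 0.0000000
Total = 0.0004441

0.00044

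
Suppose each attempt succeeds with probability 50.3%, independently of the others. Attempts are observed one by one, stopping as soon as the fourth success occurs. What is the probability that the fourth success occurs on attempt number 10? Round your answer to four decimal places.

0.0810

Y = trial on which the fourth success occurs; negative binomial, r=4, p=0.503.
P(Y=10) = C(9,3) · p^4 · (1−p)^6
= 84 · 0.064014 · 0.015071 = 0.081038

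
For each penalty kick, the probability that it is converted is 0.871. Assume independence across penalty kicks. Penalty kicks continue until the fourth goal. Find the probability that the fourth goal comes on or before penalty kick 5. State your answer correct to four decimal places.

Finishing within 5 penalty kicks ⇔ at least 4 successes in the first 5. With X ~ Binomial(5, 0.871), P(Y ≤ 5) = 1 − P(X ≤ 3).
  k=0: C(5,0)·0.871^0·0.129^5 = 0.000036
  k=1: C(5,1)·0.871^1·0.129^4 = 0.001206
  k=2: C(5,2)·0.871^2·0.129^3 = 0.016286
  k=3: C(5,3)·0.871^3·0.129^2 = 0.109960
1 − 0.127487 = 0.872513

0.8725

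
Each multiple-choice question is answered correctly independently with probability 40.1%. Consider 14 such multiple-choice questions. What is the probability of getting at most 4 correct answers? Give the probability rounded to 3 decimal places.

0.277

X ~ Binomial(14, 0.401); P(X ≤ 4) = Σ C(14,k) p^k (1−p)^(14−k) over k:
  k=0: C(14,0)·0.401^0·0.599^14 = 0.00077
  k=1: C(14,1)·0.401^1·0.599^13 = 0.00717
  k=2: C(14,2)·0.401^2·0.599^12 = 0.03122
  k=3: C(14,3)·0.401^3·0.599^11 = 0.08360
  k=4: C(14,4)·0.401^4·0.599^10 = 0.15391
Total = 0.27668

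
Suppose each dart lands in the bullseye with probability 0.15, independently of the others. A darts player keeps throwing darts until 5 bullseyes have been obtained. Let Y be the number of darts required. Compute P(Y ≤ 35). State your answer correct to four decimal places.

Finishing within 35 darts ⇔ at least 5 successes in the first 35. With X ~ Binomial(35, 0.15), P(Y ≤ 35) = 1 − P(X ≤ 4).
  k=0: C(35,0)·0.15^0·0.85^35 = 0.003386
  k=1: C(35,1)·0.15^1·0.85^34 = 0.020912
  k=2: C(35,2)·0.15^2·0.85^33 = 0.062737
  k=3: C(35,3)·0.15^3·0.85^32 = 0.121784
  k=4: C(35,4)·0.15^4·0.85^31 = 0.171930
1 − 0.380749 = 0.619251

0.6193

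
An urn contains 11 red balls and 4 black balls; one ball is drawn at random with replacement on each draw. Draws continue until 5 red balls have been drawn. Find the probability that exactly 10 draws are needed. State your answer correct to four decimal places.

0.0360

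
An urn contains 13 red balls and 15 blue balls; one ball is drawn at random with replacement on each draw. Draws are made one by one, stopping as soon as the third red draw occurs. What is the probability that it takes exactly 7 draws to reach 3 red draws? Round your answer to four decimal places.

0.1236

Y = trial on which the third success occurs; negative binomial, r=3, p=0.464286.
P(Y=7) = C(6,2) · p^3 · (1−p)^4
= 15 · 0.10008 · 0.082363 = 0.123646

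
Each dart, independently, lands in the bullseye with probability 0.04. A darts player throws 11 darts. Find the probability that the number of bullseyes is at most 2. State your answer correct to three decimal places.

0.992

X ~ Binomial(11, 0.04); P(X ≤ 2) = Σ C(11,k) p^k (1−p)^(11−k) over k:
  k=0: C(11,0)·0.04^0·0.96^11 = 0.63824
  k=1: C(11,1)·0.04^1·0.96^10 = 0.29253
  k=2: C(11,2)·0.04^2·0.96^9 = 0.06094
Total = 0.99171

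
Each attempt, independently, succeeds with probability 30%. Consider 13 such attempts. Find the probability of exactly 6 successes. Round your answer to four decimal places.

X ~ Binomial(n=13, p=0.30).
P(X=6) = C(13,6) · p^6 · (1−p)^7
= 1716 · 0.000729 · 0.082354 = 0.103022

0.1030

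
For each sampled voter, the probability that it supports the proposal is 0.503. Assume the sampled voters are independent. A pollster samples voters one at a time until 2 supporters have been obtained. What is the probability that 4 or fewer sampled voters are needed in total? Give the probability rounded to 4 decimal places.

0.6920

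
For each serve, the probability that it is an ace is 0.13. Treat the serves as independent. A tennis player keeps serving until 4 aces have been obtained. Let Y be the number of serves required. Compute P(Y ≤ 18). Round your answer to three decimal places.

Finishing within 18 serves ⇔ at least 4 successes in the first 18. With X ~ Binomial(18, 0.13), P(Y ≤ 18) = 1 − P(X ≤ 3).
  k=0: C(18,0)·0.13^0·0.87^18 = 0.08154
  k=1: C(18,1)·0.13^1·0.87^17 = 0.21930
  k=2: C(18,2)·0.13^2·0.87^16 = 0.27854
  k=3: C(18,3)·0.13^3·0.87^15 = 0.22198
1 − 0.80135 = 0.19865

0.199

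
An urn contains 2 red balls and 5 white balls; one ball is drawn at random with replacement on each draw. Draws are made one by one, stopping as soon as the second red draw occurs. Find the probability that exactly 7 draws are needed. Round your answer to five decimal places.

0.09107

Y = trial on which the second success occurs; negative binomial, r=2, p=0.285714.
P(Y=7) = C(6,1) · p^2 · (1−p)^5
= 6 · 0.081633 · 0.18593 = 0.0910699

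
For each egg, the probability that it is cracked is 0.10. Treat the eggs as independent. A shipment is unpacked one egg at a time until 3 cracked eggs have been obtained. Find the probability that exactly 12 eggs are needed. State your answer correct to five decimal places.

Y = trial on which the third success occurs; negative binomial, r=3, p=0.10.
P(Y=12) = C(11,2) · p^3 · (1−p)^9
= 55 · 0.001 · 0.38742 = 0.0213081

0.02131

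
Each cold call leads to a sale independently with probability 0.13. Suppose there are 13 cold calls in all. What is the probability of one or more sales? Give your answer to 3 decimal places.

P(at least one) = 1 − P(none) = 1 − (1 − 0.13)^13
= 1 − 0.16359 = 0.83641

0.836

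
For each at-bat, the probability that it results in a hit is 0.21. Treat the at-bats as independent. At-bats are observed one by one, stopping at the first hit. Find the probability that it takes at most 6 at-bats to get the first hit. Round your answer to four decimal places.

Y = number of at-bats to the first success; geometric, p = 0.21.
P(Y ≤ 6) = 1 − (1−p)^6 = 1 − 0.243087 = 0.756913

0.7569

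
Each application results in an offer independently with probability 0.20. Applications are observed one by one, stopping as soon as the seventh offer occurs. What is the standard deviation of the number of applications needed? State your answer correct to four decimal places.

11.8322

Y = total applications until the seventh success; negative binomial with r=7, p=0.20.
SD(Y) = √[r(1−p)/p²] = √(140.000000) = 11.832160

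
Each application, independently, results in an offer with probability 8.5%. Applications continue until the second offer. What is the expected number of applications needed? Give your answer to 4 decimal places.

Y = total applications until the second success; negative binomial with r=2, p=0.085.
E[Y] = r / p = 2 / 0.085 = 23.529412

23.5294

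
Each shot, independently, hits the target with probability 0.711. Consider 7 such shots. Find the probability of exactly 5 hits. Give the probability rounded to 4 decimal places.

X ~ Binomial(n=7, p=0.711).
P(X=5) = C(7,5) · p^5 · (1−p)^2
= 21 · 0.1817 · 0.083521 = 0.318686

0.3187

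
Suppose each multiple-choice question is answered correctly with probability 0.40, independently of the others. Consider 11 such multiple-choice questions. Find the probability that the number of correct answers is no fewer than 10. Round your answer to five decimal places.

0.00073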